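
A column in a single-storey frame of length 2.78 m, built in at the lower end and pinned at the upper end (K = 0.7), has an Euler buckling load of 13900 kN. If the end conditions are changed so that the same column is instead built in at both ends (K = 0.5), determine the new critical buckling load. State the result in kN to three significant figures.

P_cr ≈ 27200 kN

P_cr ∝ 1/K², so P_cr,new = P_cr,old × (K_old/K_new)² = 13900 × (0.7/0.5)²
= 13900 × 1.960 = 27200 kN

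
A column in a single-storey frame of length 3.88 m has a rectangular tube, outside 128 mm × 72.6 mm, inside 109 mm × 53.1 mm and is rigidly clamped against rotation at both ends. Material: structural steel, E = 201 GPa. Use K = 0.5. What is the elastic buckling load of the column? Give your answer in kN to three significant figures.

P_cr ≈ 1430 kN

Weak-axis I_min = (h_o·b_o³ − h_i·b_i³)/12 with b_o = 72.6, b_i = 53.10 mm (shorter outer/inner sides).
I_min = (128×72.6³ − 109.0×53.10³)/12 = 2.722×10^6 mm⁴
I = 2.722×10^6 mm⁴ = 2.722×10^-6 m⁴
Effective length L_e = K·L = 0.5 × 3.88 = 1.940 m
P_cr = π²EI / L_e² = π² × 201×10⁹ × 2.722×10^-6 / 1.940² = 1.435×10^6 N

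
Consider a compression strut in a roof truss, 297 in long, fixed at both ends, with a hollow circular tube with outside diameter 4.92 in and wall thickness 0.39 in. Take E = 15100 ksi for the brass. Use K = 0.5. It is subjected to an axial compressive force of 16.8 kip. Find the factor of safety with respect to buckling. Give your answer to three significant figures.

Inner diameter d_i = 4.92 − 2×0.39 = 4.140 in
I = π(d_o⁴ − d_i⁴)/64 = π(4.92⁴ − 4.140⁴)/64 = 14.34 in⁴
Effective length L_e = K·L = 0.5 × 297 = 148.5 in
P_cr = π²EI / L_e² = π² × 15100×10³ × 14.34 / 148.5² = 9.693×10^4 lb
Factor of safety n = P_cr / P = 96.928 / 16.8 = 5.77

n ≈ 5.77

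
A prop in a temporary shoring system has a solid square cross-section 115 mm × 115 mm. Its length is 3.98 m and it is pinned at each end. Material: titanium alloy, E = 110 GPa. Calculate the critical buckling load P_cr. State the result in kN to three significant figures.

I = a⁴/12 = 115⁴/12 = 1.458×10^7 mm⁴
I = 1.458×10^7 mm⁴ = 1.458×10^-5 m⁴
Effective length L_e = K·L = 1 × 3.98 = 3.980 m
P_cr = π²EI / L_e² = π² × 110×10⁹ × 1.458×10^-5 / 3.980² = 9.989×10^5 N

P_cr ≈ 999 kN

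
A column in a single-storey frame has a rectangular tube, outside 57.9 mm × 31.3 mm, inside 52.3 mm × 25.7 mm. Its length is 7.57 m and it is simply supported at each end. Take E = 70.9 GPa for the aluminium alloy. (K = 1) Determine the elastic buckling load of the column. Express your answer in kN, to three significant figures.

P_cr ≈ 0.903 kN

Weak-axis I_min = (h_o·b_o³ − h_i·b_i³)/12 with b_o = 31.3, b_i = 25.70 mm (shorter outer/inner sides).
I_min = (57.9×31.3³ − 52.30×25.70³)/12 = 7.397×10^4 mm⁴
I = 7.397×10^4 mm⁴ = 7.397×10^-8 m⁴
Effective length L_e = K·L = 1 × 7.57 = 7.570 m
P_cr = π²EI / L_e² = π² × 70.9×10⁹ × 7.397×10^-8 / 7.570² = 903.3 N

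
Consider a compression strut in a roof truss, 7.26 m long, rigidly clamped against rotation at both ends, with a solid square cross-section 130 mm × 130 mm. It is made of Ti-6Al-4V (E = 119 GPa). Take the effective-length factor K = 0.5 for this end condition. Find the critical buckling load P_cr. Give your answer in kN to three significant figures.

I = a⁴/12 = 130⁴/12 = 2.380×10^7 mm⁴
I = 2.380×10^7 mm⁴ = 2.380×10^-5 m⁴
Effective length L_e = K·L = 0.5 × 7.26 = 3.630 m
P_cr = π²EI / L_e² = π² × 119×10⁹ × 2.380×10^-5 / 3.630² = 2.121×10^6 N

P_cr ≈ 2120 kN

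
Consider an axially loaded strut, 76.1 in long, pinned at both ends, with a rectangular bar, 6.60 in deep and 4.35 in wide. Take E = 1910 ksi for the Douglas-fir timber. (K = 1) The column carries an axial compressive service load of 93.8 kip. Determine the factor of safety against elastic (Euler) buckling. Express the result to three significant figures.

n ≈ 1.57

Buckling occurs about the weak axis: I_min = h·b³/12 with b = 4.35 in (the shorter side).
I_min = 6.60×4.35³/12 = 45.27 in⁴
Effective length L_e = K·L = 1 × 76.1 = 76.10 in
P_cr = π²EI / L_e² = π² × 1910×10³ × 45.27 / 76.10² = 1.474×10^5 lb
Factor of safety n = P_cr / P = 147.36 / 93.8 = 1.57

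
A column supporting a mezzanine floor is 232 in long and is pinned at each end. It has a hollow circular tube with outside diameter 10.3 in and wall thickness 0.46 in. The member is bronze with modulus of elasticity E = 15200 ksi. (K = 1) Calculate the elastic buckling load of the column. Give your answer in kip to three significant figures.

Inner diameter d_i = 10.3 − 2×0.46 = 9.380 in
I = π(d_o⁴ − d_i⁴)/64 = π(10.3⁴ − 9.380⁴)/64 = 172.5 in⁴
Effective length L_e = K·L = 1 × 232 = 232.0 in
P_cr = π²EI / L_e² = π² × 15200×10³ × 172.5 / 232.0² = 4.807×10^5 lb

P_cr ≈ 481 kip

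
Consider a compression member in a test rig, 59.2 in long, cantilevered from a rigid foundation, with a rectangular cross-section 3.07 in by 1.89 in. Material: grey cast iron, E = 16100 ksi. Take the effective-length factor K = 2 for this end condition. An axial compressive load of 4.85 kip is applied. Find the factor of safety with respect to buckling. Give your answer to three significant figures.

n ≈ 4.04

Buckling occurs about the weak axis: I_min = h·b³/12 with b = 1.89 in (the shorter side).
I_min = 3.07×1.89³/12 = 1.727 in⁴
Effective length L_e = K·L = 2 × 59.2 = 118.4 in
P_cr = π²EI / L_e² = π² × 16100×10³ × 1.727 / 118.4² = 1.958×10^4 lb
Factor of safety n = P_cr / P = 19.578 / 4.85 = 4.04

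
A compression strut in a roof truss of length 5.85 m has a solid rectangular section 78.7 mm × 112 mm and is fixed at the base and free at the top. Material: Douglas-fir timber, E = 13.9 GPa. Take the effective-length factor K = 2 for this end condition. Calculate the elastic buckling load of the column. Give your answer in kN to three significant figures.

Buckling occurs about the weak axis: I_min = h·b³/12 with b = 78.7 mm (the shorter side).
I_min = 112×78.7³/12 = 4.549×10^6 mm⁴
I = 4.549×10^6 mm⁴ = 4.549×10^-6 m⁴
Effective length L_e = K·L = 2 × 5.85 = 11.70 m
P_cr = π²EI / L_e² = π² × 13.9×10⁹ × 4.549×10^-6 / 11.70² = 4.559×10^3 N

P_cr ≈ 4.56 kN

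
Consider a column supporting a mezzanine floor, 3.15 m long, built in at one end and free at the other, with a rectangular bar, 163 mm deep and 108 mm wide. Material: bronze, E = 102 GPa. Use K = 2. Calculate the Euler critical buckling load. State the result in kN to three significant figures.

P_cr ≈ 434 kN

Buckling occurs about the weak axis: I_min = h·b³/12 with b = 108 mm (the shorter side).
I_min = 163×108³/12 = 1.711×10^7 mm⁴
I = 1.711×10^7 mm⁴ = 1.711×10^-5 m⁴
Effective length L_e = K·L = 2 × 3.15 = 6.300 m
P_cr = π²EI / L_e² = π² × 102×10⁹ × 1.711×10^-5 / 6.300² = 4.340×10^5 N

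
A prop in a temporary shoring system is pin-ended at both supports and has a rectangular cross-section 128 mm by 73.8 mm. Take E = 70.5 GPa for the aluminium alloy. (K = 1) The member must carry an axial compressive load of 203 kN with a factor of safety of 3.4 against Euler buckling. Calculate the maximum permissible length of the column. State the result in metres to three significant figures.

Buckling occurs about the weak axis: I_min = h·b³/12 with b = 73.8 mm (the shorter side).
I_min = 128×73.8³/12 = 4.287×10^6 mm⁴
I = 4.287×10^-6 m⁴
Required critical load P_cr = n·P = 3.4 × 203 = 690.2 kN = 6.902×10^5 N
From P_cr = π²EI/(K·L)²:  L = (1/K)·√(π²EI/P_cr) = (1/1)·√(π²×7.05×10^10×4.287×10^-6/6.902×10^5)
L = 2.08 m

L_max ≈ 2.08 m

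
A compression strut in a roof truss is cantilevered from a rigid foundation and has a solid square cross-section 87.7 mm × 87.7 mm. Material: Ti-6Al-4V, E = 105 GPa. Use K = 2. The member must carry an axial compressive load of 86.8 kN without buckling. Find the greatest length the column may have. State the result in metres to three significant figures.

L_max ≈ 3.84 m

I = a⁴/12 = 87.7⁴/12 = 4.930×10^6 mm⁴
I = 4.930×10^-6 m⁴
At the buckling limit P_cr = P = 8.680×10^4 N
From P_cr = π²EI/(K·L)²:  L = (1/K)·√(π²EI/P_cr) = (1/2)·√(π²×1.05×10^11×4.930×10^-6/8.680×10^4)
L = 3.84 m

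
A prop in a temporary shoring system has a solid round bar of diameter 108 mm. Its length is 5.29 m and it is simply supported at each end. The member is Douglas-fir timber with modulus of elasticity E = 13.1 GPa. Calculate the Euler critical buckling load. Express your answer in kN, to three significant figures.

I = πd⁴/64 = π×108⁴/64 = 6.678×10^6 mm⁴
I = 6.678×10^6 mm⁴ = 6.678×10^-6 m⁴
Effective length L_e = K·L = 1 × 5.29 = 5.290 m
P_cr = π²EI / L_e² = π² × 13.1×10⁹ × 6.678×10^-6 / 5.290² = 3.085×10^4 N

P_cr ≈ 30.9 kN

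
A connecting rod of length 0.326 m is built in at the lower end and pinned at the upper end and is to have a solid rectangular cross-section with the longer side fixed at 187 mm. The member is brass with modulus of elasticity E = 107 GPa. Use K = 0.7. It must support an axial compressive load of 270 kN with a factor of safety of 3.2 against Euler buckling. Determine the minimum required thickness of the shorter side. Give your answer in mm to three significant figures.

Required P_cr = n·P = 3.2 × 270 = 864.0 kN
L_e = K·L = 0.7 × 0.326 = 0.2282 m
Required I = P_cr·L_e²/(π²E) = 8.640×10^5 × 0.2282² / (π² × 1.07×10^11) = 4.261×10^-8 m⁴
I_req = 4.261×10^4 mm⁴
Rectangle, weak axis: I_min = h·b³/12 with h = 187 mm fixed  ⇒  b = (12I/h)^(1/3) = 14.0 mm

b ≈ 14.0 mm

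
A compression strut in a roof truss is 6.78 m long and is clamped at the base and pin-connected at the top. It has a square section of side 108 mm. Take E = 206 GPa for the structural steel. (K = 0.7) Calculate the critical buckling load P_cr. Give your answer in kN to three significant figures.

I = a⁴/12 = 108⁴/12 = 1.134×10^7 mm⁴
I = 1.134×10^7 mm⁴ = 1.134×10^-5 m⁴
Effective length L_e = K·L = 0.7 × 6.78 = 4.746 m
P_cr = π²EI / L_e² = π² × 206×10⁹ × 1.134×10^-5 / 4.746² = 1.023×10^6 N

P_cr ≈ 1020 kN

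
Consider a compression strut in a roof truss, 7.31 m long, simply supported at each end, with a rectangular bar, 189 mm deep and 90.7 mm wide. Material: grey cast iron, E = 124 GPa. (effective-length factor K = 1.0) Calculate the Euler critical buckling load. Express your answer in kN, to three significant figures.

Buckling occurs about the weak axis: I_min = h·b³/12 with b = 90.7 mm (the shorter side).
I_min = 189×90.7³/12 = 1.175×10^7 mm⁴
I = 1.175×10^7 mm⁴ = 1.175×10^-5 m⁴
Effective length L_e = K·L = 1 × 7.31 = 7.310 m
P_cr = π²EI / L_e² = π² × 124×10⁹ × 1.175×10^-5 / 7.310² = 2.691×10^5 N

P_cr ≈ 269 kN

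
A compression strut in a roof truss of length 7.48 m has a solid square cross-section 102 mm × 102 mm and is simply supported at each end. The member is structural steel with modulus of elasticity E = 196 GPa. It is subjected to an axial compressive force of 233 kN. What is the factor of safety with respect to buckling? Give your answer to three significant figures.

n ≈ 1.34

I = a⁴/12 = 102⁴/12 = 9.020×10^6 mm⁴
I = 9.020×10^6 mm⁴ = 9.020×10^-6 m⁴
Effective length L_e = K·L = 1 × 7.48 = 7.480 m
P_cr = π²EI / L_e² = π² × 196×10⁹ × 9.020×10^-6 / 7.480² = 3.119×10^5 N
Factor of safety n = P_cr / P = 311.87 / 233 = 1.34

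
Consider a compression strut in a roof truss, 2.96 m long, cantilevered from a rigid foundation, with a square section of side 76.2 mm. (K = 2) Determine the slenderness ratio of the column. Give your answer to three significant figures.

For a square r = a/√12 = 76.2/√12 = 22.00 mm
L_e = K·L = 2 × 2.96 m = 5.920 m = 5920.0 mm
λ = L_e / r_min = 5920.0 / 22.00 = 269

λ ≈ 269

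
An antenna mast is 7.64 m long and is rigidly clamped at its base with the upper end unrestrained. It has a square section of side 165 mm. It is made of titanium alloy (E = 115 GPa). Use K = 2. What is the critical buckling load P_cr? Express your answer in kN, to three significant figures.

I = a⁴/12 = 165⁴/12 = 6.177×10^7 mm⁴
I = 6.177×10^7 mm⁴ = 6.177×10^-5 m⁴
Effective length L_e = K·L = 2 × 7.64 = 15.28 m
P_cr = π²EI / L_e² = π² × 115×10⁹ × 6.177×10^-5 / 15.28² = 3.003×10^5 N

P_cr ≈ 300 kN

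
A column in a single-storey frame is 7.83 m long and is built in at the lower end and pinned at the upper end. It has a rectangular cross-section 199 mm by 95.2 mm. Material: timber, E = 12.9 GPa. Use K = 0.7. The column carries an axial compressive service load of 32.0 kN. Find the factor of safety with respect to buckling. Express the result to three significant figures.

n ≈ 1.89

Buckling occurs about the weak axis: I_min = h·b³/12 with b = 95.2 mm (the shorter side).
I_min = 199×95.2³/12 = 1.431×10^7 mm⁴
I = 1.431×10^7 mm⁴ = 1.431×10^-5 m⁴
Effective length L_e = K·L = 0.7 × 7.83 = 5.481 m
P_cr = π²EI / L_e² = π² × 12.9×10⁹ × 1.431×10^-5 / 5.481² = 6.064×10^4 N
Factor of safety n = P_cr / P = 60.639 / 32.0 = 1.89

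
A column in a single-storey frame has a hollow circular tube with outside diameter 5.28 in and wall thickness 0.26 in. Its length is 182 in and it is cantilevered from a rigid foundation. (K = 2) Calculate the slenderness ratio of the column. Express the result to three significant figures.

Inner diameter d_i = 5.28 − 2×0.26 = 4.760 in
I = π(d_o⁴ − d_i⁴)/64 = π(5.28⁴ − 4.760⁴)/64 = 12.95 in⁴
A = 4.100 in²;  r_min = √(I/A) = √(12.95/4.100) = 1.777 in
L_e = K·L = 2 × 182 = 364.0 in
λ = L_e / r_min = 364.00 / 1.777 = 205

λ ≈ 205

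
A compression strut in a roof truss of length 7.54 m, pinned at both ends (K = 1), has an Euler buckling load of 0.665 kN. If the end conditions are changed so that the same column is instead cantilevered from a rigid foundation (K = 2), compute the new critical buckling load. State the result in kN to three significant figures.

P_cr ∝ 1/K², so P_cr,new = P_cr,old × (K_old/K_new)² = 0.665 × (1/2)²
= 0.665 × 0.2500 = 0.166 kN

P_cr ≈ 0.166 kN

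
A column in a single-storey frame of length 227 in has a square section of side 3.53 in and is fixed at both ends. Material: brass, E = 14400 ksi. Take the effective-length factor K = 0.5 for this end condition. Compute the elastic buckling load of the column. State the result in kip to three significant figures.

I = a⁴/12 = 3.53⁴/12 = 12.94 in⁴
Effective length L_e = K·L = 0.5 × 227 = 113.5 in
P_cr = π²EI / L_e² = π² × 14400×10³ × 12.94 / 113.5² = 1.428×10^5 lb

P_cr ≈ 143 kip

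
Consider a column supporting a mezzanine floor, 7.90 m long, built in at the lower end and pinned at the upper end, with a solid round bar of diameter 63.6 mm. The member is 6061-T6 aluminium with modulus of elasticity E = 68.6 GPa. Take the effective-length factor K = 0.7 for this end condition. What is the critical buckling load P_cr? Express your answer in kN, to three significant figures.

I = πd⁴/64 = π×63.6⁴/64 = 8.032×10^5 mm⁴
I = 8.032×10^5 mm⁴ = 8.032×10^-7 m⁴
Effective length L_e = K·L = 0.7 × 7.90 = 5.530 m
P_cr = π²EI / L_e² = π² × 68.6×10⁹ × 8.032×10^-7 / 5.530² = 1.778×10^4 N

P_cr ≈ 17.8 kN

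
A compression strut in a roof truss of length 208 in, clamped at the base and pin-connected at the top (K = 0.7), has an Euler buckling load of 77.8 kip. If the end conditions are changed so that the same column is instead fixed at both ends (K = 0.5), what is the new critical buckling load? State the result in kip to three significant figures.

P_cr ∝ 1/K², so P_cr,new = P_cr,old × (K_old/K_new)² = 77.8 × (0.7/0.5)²
= 77.8 × 1.960 = 152 kip

P_cr ≈ 152 kip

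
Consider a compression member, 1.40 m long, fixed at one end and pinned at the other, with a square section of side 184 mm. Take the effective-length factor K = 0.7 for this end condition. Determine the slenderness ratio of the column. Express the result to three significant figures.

For a square r = a/√12 = 184/√12 = 53.12 mm
L_e = K·L = 0.7 × 1.40 m = 0.9800 m = 980.00 mm
λ = L_e / r_min = 980.00 / 53.12 = 18.5

λ ≈ 18.5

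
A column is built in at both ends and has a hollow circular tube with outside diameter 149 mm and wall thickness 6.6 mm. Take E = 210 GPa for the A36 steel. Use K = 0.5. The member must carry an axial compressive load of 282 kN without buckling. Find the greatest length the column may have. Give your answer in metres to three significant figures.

Inner diameter d_i = 149 − 2×6.6 = 135.8 mm
I = π(d_o⁴ − d_i⁴)/64 = π(149⁴ − 135.8⁴)/64 = 7.500×10^6 mm⁴
I = 7.500×10^-6 m⁴
At the buckling limit P_cr = P = 2.820×10^5 N
From P_cr = π²EI/(K·L)²:  L = (1/K)·√(π²EI/P_cr) = (1/0.5)·√(π²×2.10×10^11×7.500×10^-6/2.820×10^5)
L = 14.8 m

L_max ≈ 14.8 m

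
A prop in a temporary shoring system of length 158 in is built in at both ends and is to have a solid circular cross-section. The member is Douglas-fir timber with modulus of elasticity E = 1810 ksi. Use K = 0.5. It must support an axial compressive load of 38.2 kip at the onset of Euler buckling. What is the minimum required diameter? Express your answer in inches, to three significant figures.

d ≈ 4.06 in

L_e = K·L = 0.5 × 158 = 79.00 in
Required I = P_cr·L_e²/(π²E) = 3.820×10^4 × 79.00² / (π² × 1.81×10^6) = 13.35 in⁴
Solid circle: I = πd⁴/64  ⇒  d = (64I/π)^(1/4) = (64×13.35/π)^(1/4) = 4.06 in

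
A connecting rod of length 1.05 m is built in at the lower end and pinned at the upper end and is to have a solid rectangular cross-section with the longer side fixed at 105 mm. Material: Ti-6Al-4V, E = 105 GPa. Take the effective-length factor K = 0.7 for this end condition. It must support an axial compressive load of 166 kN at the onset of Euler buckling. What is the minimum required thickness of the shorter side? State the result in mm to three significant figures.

L_e = K·L = 0.7 × 1.05 = 0.7350 m
Required I = P_cr·L_e²/(π²E) = 1.660×10^5 × 0.7350² / (π² × 1.05×10^11) = 8.654×10^-8 m⁴
I_req = 8.654×10^4 mm⁴
Rectangle, weak axis: I_min = h·b³/12 with h = 105 mm fixed  ⇒  b = (12I/h)^(1/3) = 21.5 mm

b ≈ 21.5 mm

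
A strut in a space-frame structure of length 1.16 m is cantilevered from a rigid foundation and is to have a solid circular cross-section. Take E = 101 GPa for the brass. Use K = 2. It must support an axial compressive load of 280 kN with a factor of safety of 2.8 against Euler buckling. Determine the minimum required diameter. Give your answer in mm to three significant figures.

d ≈ 96.4 mm

Required P_cr = n·P = 2.8 × 280 = 784.0 kN
L_e = K·L = 2 × 1.16 = 2.320 m
Required I = P_cr·L_e²/(π²E) = 7.840×10^5 × 2.320² / (π² × 1.01×10^11) = 4.233×10^-6 m⁴
I_req = 4.233×10^6 mm⁴
Solid circle: I = πd⁴/64  ⇒  d = (64I/π)^(1/4) = (64×4.233×10^6/π)^(1/4) = 96.4 mm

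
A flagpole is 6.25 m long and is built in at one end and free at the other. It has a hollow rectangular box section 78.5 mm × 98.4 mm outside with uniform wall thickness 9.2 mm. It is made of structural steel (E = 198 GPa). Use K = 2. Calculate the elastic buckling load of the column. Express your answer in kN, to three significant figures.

Inner dimensions: h_i = 98.4 − 2×9.2 = 80.00 mm, b_i = 78.5 − 2×9.2 = 60.10 mm
Weak-axis I_min = (h_o·b_o³ − h_i·b_i³)/12 with b_o = 78.5, b_i = 60.10 mm (shorter outer/inner sides).
I_min = (98.4×78.5³ − 80.00×60.10³)/12 = 2.519×10^6 mm⁴
I = 2.519×10^6 mm⁴ = 2.519×10^-6 m⁴
Effective length L_e = K·L = 2 × 6.25 = 12.50 m
P_cr = π²EI / L_e² = π² × 198×10⁹ × 2.519×10^-6 / 12.50² = 3.151×10^4 N

P_cr ≈ 31.5 kN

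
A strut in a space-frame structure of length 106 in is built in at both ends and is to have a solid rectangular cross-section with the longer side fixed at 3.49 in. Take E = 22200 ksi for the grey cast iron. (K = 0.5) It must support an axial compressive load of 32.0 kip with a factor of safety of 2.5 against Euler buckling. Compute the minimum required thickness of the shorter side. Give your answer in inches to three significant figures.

Required P_cr = n·P = 2.5 × 32.0 = 80.00 kip
L_e = K·L = 0.5 × 106 = 53.00 in
Required I = P_cr·L_e²/(π²E) = 8.000×10^4 × 53.00² / (π² × 2.22×10^7) = 1.026 in⁴
Rectangle, weak axis: I_min = h·b³/12 with h = 3.49 in fixed  ⇒  b = (12I/h)^(1/3) = 1.52 in

b ≈ 1.52 in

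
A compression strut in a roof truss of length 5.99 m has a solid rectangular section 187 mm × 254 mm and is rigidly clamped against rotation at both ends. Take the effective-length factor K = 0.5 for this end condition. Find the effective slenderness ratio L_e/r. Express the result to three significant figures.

λ ≈ 55.5

For a rectangle r_min = b/√12 = 187/√12 = 53.98 mm
L_e = K·L = 0.5 × 5.99 m = 2.995 m = 2995.0 mm
λ = L_e / r_min = 2995.0 / 53.98 = 55.5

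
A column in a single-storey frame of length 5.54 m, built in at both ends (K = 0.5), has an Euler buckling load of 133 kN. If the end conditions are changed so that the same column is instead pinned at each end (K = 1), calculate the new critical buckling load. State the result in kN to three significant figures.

P_cr ≈ 33.2 kN

P_cr ∝ 1/K², so P_cr,new = P_cr,old × (K_old/K_new)² = 133 × (0.5/1)²
= 133 × 0.2500 = 33.2 kN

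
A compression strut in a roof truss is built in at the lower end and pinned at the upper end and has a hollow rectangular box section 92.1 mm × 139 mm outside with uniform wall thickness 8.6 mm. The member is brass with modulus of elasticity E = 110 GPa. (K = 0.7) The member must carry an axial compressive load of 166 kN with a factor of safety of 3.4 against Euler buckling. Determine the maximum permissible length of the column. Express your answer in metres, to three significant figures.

L_max ≈ 4.33 m

Inner dimensions: h_i = 139 − 2×8.6 = 121.8 mm, b_i = 92.1 − 2×8.6 = 74.90 mm
Weak-axis I_min = (h_o·b_o³ − h_i·b_i³)/12 with b_o = 92.1, b_i = 74.90 mm (shorter outer/inner sides).
I_min = (139×92.1³ − 121.8×74.90³)/12 = 4.784×10^6 mm⁴
I = 4.784×10^-6 m⁴
Required critical load P_cr = n·P = 3.4 × 166 = 564.4 kN = 5.644×10^5 N
From P_cr = π²EI/(K·L)²:  L = (1/K)·√(π²EI/P_cr) = (1/0.7)·√(π²×1.10×10^11×4.784×10^-6/5.644×10^5)
L = 4.33 m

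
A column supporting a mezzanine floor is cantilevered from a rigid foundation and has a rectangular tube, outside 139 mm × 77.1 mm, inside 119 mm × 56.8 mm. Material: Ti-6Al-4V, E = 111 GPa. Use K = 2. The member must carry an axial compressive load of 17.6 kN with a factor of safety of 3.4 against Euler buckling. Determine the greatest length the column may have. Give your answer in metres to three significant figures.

L_max ≈ 4.00 m

Weak-axis I_min = (h_o·b_o³ − h_i·b_i³)/12 with b_o = 77.1, b_i = 56.80 mm (shorter outer/inner sides).
I_min = (139×77.1³ − 119.0×56.80³)/12 = 3.492×10^6 mm⁴
I = 3.492×10^-6 m⁴
Required critical load P_cr = n·P = 3.4 × 17.6 = 59.84 kN = 5.984×10^4 N
From P_cr = π²EI/(K·L)²:  L = (1/K)·√(π²EI/P_cr) = (1/2)·√(π²×1.11×10^11×3.492×10^-6/5.984×10^4)
L = 4.00 m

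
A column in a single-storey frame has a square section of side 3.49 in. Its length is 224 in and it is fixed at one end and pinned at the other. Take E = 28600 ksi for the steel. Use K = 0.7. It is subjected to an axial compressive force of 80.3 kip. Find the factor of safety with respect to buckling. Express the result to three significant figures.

n ≈ 1.77

I = a⁴/12 = 3.49⁴/12 = 12.36 in⁴
Effective length L_e = K·L = 0.7 × 224 = 156.8 in
P_cr = π²EI / L_e² = π² × 28600×10³ × 12.36 / 156.8² = 1.419×10^5 lb
Factor of safety n = P_cr / P = 141.94 / 80.3 = 1.77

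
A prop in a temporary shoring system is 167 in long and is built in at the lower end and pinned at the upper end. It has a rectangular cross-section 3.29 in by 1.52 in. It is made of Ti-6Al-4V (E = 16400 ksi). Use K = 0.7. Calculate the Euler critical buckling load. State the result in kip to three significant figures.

Buckling occurs about the weak axis: I_min = h·b³/12 with b = 1.52 in (the shorter side).
I_min = 3.29×1.52³/12 = 0.9628 in⁴
Effective length L_e = K·L = 0.7 × 167 = 116.9 in
P_cr = π²EI / L_e² = π² × 16400×10³ × 0.9628 / 116.9² = 1.140×10^4 lb

P_cr ≈ 11.4 kip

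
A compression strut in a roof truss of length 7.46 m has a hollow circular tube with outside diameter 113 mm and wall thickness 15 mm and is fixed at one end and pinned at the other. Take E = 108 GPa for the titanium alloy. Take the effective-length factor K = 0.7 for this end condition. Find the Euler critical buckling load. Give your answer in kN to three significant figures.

P_cr ≈ 222 kN

Inner diameter d_i = 113 − 2×15 = 83.00 mm
I = π(d_o⁴ − d_i⁴)/64 = π(113⁴ − 83.00⁴)/64 = 5.674×10^6 mm⁴
I = 5.674×10^6 mm⁴ = 5.674×10^-6 m⁴
Effective length L_e = K·L = 0.7 × 7.46 = 5.222 m
P_cr = π²EI / L_e² = π² × 108×10⁹ × 5.674×10^-6 / 5.222² = 2.218×10^5 N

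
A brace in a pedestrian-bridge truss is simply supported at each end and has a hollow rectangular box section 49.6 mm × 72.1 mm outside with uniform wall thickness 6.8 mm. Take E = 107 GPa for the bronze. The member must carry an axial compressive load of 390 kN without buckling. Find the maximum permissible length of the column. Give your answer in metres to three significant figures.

Inner dimensions: h_i = 72.1 − 2×6.8 = 58.50 mm, b_i = 49.6 − 2×6.8 = 36.00 mm
Weak-axis I_min = (h_o·b_o³ − h_i·b_i³)/12 with b_o = 49.6, b_i = 36.00 mm (shorter outer/inner sides).
I_min = (72.1×49.6³ − 58.50×36.00³)/12 = 5.057×10^5 mm⁴
I = 5.057×10^-7 m⁴
At the buckling limit P_cr = P = 3.900×10^5 N
From P_cr = π²EI/(K·L)²:  L = (1/K)·√(π²EI/P_cr) = (1/1)·√(π²×1.07×10^11×5.057×10^-7/3.900×10^5)
L = 1.17 m

L_max ≈ 1.17 m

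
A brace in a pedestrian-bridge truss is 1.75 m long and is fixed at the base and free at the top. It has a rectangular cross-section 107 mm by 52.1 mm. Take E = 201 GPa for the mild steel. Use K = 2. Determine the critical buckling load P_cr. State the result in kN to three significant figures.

Buckling occurs about the weak axis: I_min = h·b³/12 with b = 52.1 mm (the shorter side).
I_min = 107×52.1³/12 = 1.261×10^6 mm⁴
I = 1.261×10^6 mm⁴ = 1.261×10^-6 m⁴
Effective length L_e = K·L = 2 × 1.75 = 3.500 m
P_cr = π²EI / L_e² = π² × 201×10⁹ × 1.261×10^-6 / 3.500² = 2.042×10^5 N

P_cr ≈ 204 kN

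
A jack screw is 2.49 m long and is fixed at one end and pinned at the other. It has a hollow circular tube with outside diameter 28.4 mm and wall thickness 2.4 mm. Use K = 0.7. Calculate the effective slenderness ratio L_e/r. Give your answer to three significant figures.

Inner diameter d_i = 28.4 − 2×2.4 = 23.60 mm
I = π(d_o⁴ − d_i⁴)/64 = π(28.4⁴ − 23.60⁴)/64 = 1.671×10^4 mm⁴
A = 196.0 mm²;  r_min = √(I/A) = √(1.671×10^4/196.0) = 9.231 mm
L_e = K·L = 0.7 × 2.49 m = 1.743 m = 1743.0 mm
λ = L_e / r_min = 1743.0 / 9.231 = 189

λ ≈ 189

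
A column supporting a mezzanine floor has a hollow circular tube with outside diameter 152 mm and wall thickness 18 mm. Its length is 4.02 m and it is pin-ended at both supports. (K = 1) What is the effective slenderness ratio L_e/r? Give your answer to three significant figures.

Inner diameter d_i = 152 − 2×18 = 116.0 mm
I = π(d_o⁴ − d_i⁴)/64 = π(152⁴ − 116.0⁴)/64 = 1.731×10^7 mm⁴
A = 7.578×10^3 mm²;  r_min = √(I/A) = √(1.731×10^7/7.578×10^3) = 47.80 mm
L_e = K·L = 1 × 4.02 m = 4.020 m = 4020.0 mm
λ = L_e / r_min = 4020.0 / 47.80 = 84.1

λ ≈ 84.1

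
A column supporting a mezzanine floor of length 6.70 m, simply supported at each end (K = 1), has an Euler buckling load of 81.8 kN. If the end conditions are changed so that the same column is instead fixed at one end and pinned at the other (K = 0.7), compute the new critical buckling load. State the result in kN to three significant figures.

P_cr ∝ 1/K², so P_cr,new = P_cr,old × (K_old/K_new)² = 81.8 × (1/0.7)²
= 81.8 × 2.041 = 167 kN

P_cr ≈ 167 kN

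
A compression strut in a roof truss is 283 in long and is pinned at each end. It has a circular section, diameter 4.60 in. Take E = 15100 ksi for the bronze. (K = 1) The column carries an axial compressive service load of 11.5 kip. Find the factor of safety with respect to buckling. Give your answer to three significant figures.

n ≈ 3.56

I = πd⁴/64 = π×4.60⁴/64 = 21.98 in⁴
Effective length L_e = K·L = 1 × 283 = 283.0 in
P_cr = π²EI / L_e² = π² × 15100×10³ × 21.98 / 283.0² = 4.090×10^4 lb
Factor of safety n = P_cr / P = 40.898 / 11.5 = 3.56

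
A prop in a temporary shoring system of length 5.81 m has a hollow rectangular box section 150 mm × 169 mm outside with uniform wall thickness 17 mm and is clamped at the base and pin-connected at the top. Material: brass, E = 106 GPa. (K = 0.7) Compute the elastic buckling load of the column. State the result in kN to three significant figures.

Inner dimensions: h_i = 169 − 2×17 = 135.0 mm, b_i = 150 − 2×17 = 116.0 mm
Weak-axis I_min = (h_o·b_o³ − h_i·b_i³)/12 with b_o = 150, b_i = 116.0 mm (shorter outer/inner sides).
I_min = (169×150³ − 135.0×116.0³)/12 = 2.997×10^7 mm⁴
I = 2.997×10^7 mm⁴ = 2.997×10^-5 m⁴
Effective length L_e = K·L = 0.7 × 5.81 = 4.067 m
P_cr = π²EI / L_e² = π² × 106×10⁹ × 2.997×10^-5 / 4.067² = 1.896×10^6 N

P_cr ≈ 1900 kN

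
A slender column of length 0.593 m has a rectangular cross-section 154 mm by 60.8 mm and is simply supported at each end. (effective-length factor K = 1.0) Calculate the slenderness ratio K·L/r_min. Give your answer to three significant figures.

λ ≈ 33.8

For a rectangle r_min = b/√12 = 60.8/√12 = 17.55 mm
L_e = K·L = 1 × 0.593 m = 0.5930 m = 593.00 mm
λ = L_e / r_min = 593.00 / 17.55 = 33.8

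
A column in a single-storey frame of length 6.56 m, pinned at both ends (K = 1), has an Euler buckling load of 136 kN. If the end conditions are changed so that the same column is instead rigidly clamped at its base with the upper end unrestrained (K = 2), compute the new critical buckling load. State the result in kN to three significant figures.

P_cr ∝ 1/K², so P_cr,new = P_cr,old × (K_old/K_new)² = 136 × (1/2)²
= 136 × 0.2500 = 34.0 kN

P_cr ≈ 34.0 kN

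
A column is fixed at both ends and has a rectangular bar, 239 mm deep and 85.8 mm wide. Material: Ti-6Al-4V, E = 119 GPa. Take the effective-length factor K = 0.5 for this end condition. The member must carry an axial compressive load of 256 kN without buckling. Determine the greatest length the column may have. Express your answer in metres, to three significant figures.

Buckling occurs about the weak axis: I_min = h·b³/12 with b = 85.8 mm (the shorter side).
I_min = 239×85.8³/12 = 1.258×10^7 mm⁴
I = 1.258×10^-5 m⁴
At the buckling limit P_cr = P = 2.560×10^5 N
From P_cr = π²EI/(K·L)²:  L = (1/K)·√(π²EI/P_cr) = (1/0.5)·√(π²×1.19×10^11×1.258×10^-5/2.560×10^5)
L = 15.2 m

L_max ≈ 15.2 m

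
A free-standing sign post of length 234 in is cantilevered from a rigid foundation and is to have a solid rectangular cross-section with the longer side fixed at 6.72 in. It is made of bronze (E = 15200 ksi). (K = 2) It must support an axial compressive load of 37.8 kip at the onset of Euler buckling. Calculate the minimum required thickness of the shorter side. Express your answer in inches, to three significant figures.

L_e = K·L = 2 × 234 = 468.0 in
Required I = P_cr·L_e²/(π²E) = 3.780×10^4 × 468.0² / (π² × 1.52×10^7) = 55.19 in⁴
Rectangle, weak axis: I_min = h·b³/12 with h = 6.72 in fixed  ⇒  b = (12I/h)^(1/3) = 4.62 in

b ≈ 4.62 in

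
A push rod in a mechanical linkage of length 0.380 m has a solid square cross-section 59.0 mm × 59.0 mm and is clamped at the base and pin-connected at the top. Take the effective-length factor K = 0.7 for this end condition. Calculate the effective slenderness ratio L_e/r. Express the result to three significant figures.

λ ≈ 15.6

For a square r = a/√12 = 59.0/√12 = 17.03 mm
L_e = K·L = 0.7 × 0.380 m = 0.2660 m = 266.00 mm
λ = L_e / r_min = 266.00 / 17.03 = 15.6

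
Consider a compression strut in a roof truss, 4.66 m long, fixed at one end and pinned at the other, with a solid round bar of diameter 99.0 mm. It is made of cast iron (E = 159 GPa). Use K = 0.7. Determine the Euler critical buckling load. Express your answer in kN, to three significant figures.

I = πd⁴/64 = π×99.0⁴/64 = 4.715×10^6 mm⁴
I = 4.715×10^6 mm⁴ = 4.715×10^-6 m⁴
Effective length L_e = K·L = 0.7 × 4.66 = 3.262 m
P_cr = π²EI / L_e² = π² × 159×10⁹ × 4.715×10^-6 / 3.262² = 6.954×10^5 N

P_cr ≈ 695 kN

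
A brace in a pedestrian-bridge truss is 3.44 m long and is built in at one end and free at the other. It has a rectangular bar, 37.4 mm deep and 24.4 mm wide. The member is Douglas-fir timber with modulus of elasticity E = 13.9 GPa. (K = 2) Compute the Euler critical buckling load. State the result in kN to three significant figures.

Buckling occurs about the weak axis: I_min = h·b³/12 with b = 24.4 mm (the shorter side).
I_min = 37.4×24.4³/12 = 4.528×10^4 mm⁴
I = 4.528×10^4 mm⁴ = 4.528×10^-8 m⁴
Effective length L_e = K·L = 2 × 3.44 = 6.880 m
P_cr = π²EI / L_e² = π² × 13.9×10⁹ × 4.528×10^-8 / 6.880² = 131.2 N

P_cr ≈ 0.131 kN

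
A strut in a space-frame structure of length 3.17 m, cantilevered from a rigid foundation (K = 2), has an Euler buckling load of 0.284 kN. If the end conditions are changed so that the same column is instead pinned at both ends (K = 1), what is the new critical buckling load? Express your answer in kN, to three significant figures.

P_cr ≈ 1.14 kN

P_cr ∝ 1/K², so P_cr,new = P_cr,old × (K_old/K_new)² = 0.284 × (2/1)²
= 0.284 × 4.000 = 1.14 kN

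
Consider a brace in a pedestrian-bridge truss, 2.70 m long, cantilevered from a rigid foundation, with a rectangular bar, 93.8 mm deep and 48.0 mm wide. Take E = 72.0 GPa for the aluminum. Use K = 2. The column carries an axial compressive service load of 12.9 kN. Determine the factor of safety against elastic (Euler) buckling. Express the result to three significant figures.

n ≈ 1.63

Buckling occurs about the weak axis: I_min = h·b³/12 with b = 48.0 mm (the shorter side).
I_min = 93.8×48.0³/12 = 8.645×10^5 mm⁴
I = 8.645×10^5 mm⁴ = 8.645×10^-7 m⁴
Effective length L_e = K·L = 2 × 2.70 = 5.400 m
P_cr = π²EI / L_e² = π² × 72.0×10⁹ × 8.645×10^-7 / 5.400² = 2.107×10^4 N
Factor of safety n = P_cr / P = 21.066 / 12.9 = 1.63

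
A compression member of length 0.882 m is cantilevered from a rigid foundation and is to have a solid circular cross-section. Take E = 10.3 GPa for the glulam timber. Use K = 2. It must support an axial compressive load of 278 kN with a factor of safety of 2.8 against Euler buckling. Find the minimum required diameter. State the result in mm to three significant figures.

Required P_cr = n·P = 2.8 × 278 = 778.4 kN
L_e = K·L = 2 × 0.882 = 1.764 m
Required I = P_cr·L_e²/(π²E) = 7.784×10^5 × 1.764² / (π² × 1.03×10^10) = 2.383×10^-5 m⁴
I_req = 2.383×10^7 mm⁴
Solid circle: I = πd⁴/64  ⇒  d = (64I/π)^(1/4) = (64×2.383×10^7/π)^(1/4) = 148 mm

d ≈ 148 mm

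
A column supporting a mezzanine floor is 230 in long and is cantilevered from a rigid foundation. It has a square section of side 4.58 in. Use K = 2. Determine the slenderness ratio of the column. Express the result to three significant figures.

λ ≈ 348

For a square r = a/√12 = 4.58/√12 = 1.322 in
L_e = K·L = 2 × 230 = 460.0 in
λ = L_e / r_min = 460.00 / 1.322 = 348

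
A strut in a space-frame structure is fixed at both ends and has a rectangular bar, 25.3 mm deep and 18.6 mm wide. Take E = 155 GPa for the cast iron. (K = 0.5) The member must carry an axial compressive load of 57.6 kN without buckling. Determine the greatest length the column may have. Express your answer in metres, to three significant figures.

Buckling occurs about the weak axis: I_min = h·b³/12 with b = 18.6 mm (the shorter side).
I_min = 25.3×18.6³/12 = 1.357×10^4 mm⁴
I = 1.357×10^-8 m⁴
At the buckling limit P_cr = P = 5.760×10^4 N
From P_cr = π²EI/(K·L)²:  L = (1/K)·√(π²EI/P_cr) = (1/0.5)·√(π²×1.55×10^11×1.357×10^-8/5.760×10^4)
L = 1.20 m

L_max ≈ 1.20 m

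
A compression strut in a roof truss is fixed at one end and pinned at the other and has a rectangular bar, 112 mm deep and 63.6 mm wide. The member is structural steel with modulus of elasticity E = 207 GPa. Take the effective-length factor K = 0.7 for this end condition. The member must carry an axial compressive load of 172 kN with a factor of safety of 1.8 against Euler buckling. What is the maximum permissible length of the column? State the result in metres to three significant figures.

L_max ≈ 5.69 m

Buckling occurs about the weak axis: I_min = h·b³/12 with b = 63.6 mm (the shorter side).
I_min = 112×63.6³/12 = 2.401×10^6 mm⁴
I = 2.401×10^-6 m⁴
Required critical load P_cr = n·P = 1.8 × 172 = 309.6 kN = 3.096×10^5 N
From P_cr = π²EI/(K·L)²:  L = (1/K)·√(π²EI/P_cr) = (1/0.7)·√(π²×2.07×10^11×2.401×10^-6/3.096×10^5)
L = 5.69 m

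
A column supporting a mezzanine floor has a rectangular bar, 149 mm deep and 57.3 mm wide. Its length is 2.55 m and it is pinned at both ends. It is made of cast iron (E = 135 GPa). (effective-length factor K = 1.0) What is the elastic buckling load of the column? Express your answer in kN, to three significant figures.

P_cr ≈ 479 kN

Buckling occurs about the weak axis: I_min = h·b³/12 with b = 57.3 mm (the shorter side).
I_min = 149×57.3³/12 = 2.336×10^6 mm⁴
I = 2.336×10^6 mm⁴ = 2.336×10^-6 m⁴
Effective length L_e = K·L = 1 × 2.55 = 2.550 m
P_cr = π²EI / L_e² = π² × 135×10⁹ × 2.336×10^-6 / 2.550² = 4.787×10^5 N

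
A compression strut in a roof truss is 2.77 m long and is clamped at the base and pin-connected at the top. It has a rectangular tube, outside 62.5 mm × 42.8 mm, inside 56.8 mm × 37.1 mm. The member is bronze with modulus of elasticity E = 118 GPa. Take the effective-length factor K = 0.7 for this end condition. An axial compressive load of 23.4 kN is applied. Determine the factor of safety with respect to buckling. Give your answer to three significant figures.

n ≈ 2.21

Weak-axis I_min = (h_o·b_o³ − h_i·b_i³)/12 with b_o = 42.8, b_i = 37.10 mm (shorter outer/inner sides).
I_min = (62.5×42.8³ − 56.80×37.10³)/12 = 1.666×10^5 mm⁴
I = 1.666×10^5 mm⁴ = 1.666×10^-7 m⁴
Effective length L_e = K·L = 0.7 × 2.77 = 1.939 m
P_cr = π²EI / L_e² = π² × 118×10⁹ × 1.666×10^-7 / 1.939² = 5.162×10^4 N
Factor of safety n = P_cr / P = 51.619 / 23.4 = 2.21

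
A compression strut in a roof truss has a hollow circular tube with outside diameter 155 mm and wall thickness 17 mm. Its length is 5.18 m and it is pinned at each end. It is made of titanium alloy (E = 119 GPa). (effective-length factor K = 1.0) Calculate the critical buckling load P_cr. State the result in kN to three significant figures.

Inner diameter d_i = 155 − 2×17 = 121.0 mm
I = π(d_o⁴ − d_i⁴)/64 = π(155⁴ − 121.0⁴)/64 = 1.781×10^7 mm⁴
I = 1.781×10^7 mm⁴ = 1.781×10^-5 m⁴
Effective length L_e = K·L = 1 × 5.18 = 5.180 m
P_cr = π²EI / L_e² = π² × 119×10⁹ × 1.781×10^-5 / 5.180² = 7.796×10^5 N

P_cr ≈ 780 kN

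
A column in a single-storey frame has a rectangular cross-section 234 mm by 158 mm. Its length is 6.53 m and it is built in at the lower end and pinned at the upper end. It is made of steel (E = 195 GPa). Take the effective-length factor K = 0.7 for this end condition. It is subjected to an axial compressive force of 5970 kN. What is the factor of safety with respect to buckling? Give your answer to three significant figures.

n ≈ 1.19

Buckling occurs about the weak axis: I_min = h·b³/12 with b = 158 mm (the shorter side).
I_min = 234×158³/12 = 7.691×10^7 mm⁴
I = 7.691×10^7 mm⁴ = 7.691×10^-5 m⁴
Effective length L_e = K·L = 0.7 × 6.53 = 4.571 m
P_cr = π²EI / L_e² = π² × 195×10⁹ × 7.691×10^-5 / 4.571² = 7.085×10^6 N
Factor of safety n = P_cr / P = 7084.6 / 5970 = 1.19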